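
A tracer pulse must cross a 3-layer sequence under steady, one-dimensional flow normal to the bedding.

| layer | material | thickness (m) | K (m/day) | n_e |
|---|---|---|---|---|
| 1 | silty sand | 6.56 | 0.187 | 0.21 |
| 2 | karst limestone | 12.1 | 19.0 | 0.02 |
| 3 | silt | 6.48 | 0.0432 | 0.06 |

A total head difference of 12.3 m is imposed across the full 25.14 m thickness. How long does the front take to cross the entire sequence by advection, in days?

30.3

With flow normal to the layers, continuity requires the same specific discharge q through every layer.
Σ(b_i/K_i) = 6.56/0.187 + 12.1/19.0 + 6.48/0.0432 = 185.7 d.
q = Δh / Σ(b_i/K_i) = 12.3 / 185.7 = 0.06623 m/day.
In each layer the seepage velocity is v_i = q/n_i, so the layer transit time is t_i = b_i·n_i / q:
  layer 1 (silty sand): t_1 = 6.56 × 0.21 / 0.06623 = 20.80 d
  layer 2 (karst limestone): t_2 = 12.1 × 0.02 / 0.06623 = 3.654 d
  layer 3 (silt): t_3 = 6.48 × 0.06 / 0.06623 = 5.870 d
Total t = Σ t_i = 30.32 days.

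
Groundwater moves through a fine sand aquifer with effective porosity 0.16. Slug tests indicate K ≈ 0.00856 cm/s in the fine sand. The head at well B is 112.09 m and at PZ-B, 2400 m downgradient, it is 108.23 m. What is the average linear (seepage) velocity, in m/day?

Convert K: 0.00856 cm/s × 864 = 7.396 m/day.
Hydraulic gradient i = (112.09 − 108.23) / 2400 = 3.86 / 2400 = 0.001608.
Darcy flux q = K · i = 7.396 × 0.001608 = 0.01189 m/day.
Seepage velocity v = q / n_e = 0.01189 / 0.16 = 0.07434 m/day.

0.0743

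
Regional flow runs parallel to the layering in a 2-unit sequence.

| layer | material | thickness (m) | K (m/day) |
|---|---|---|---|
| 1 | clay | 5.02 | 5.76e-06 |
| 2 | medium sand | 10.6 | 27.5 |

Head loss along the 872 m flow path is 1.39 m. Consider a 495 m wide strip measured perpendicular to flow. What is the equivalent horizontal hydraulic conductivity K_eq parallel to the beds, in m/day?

18.7

Flow is parallel to layering, so each bed carries its own Darcy discharge and the transmissivities add.
Σ(K_i·b_i) = 5.76e-06×5.02 + 27.5×10.6 = 291.5 m²/day.
Total thickness b = 15.62 m, so K_eq = Σ(K_i·b_i)/b = 18.66 m/day.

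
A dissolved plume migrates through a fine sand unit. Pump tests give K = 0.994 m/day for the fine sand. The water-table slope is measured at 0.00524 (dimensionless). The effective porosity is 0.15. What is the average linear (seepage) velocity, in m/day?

0.0347

Hydraulic gradient i = 0.00524.
Darcy flux q = K · i = 0.9940 × 0.005240 = 0.005209 m/day.
Seepage velocity v = q / n_e = 0.005209 / 0.15 = 0.03472 m/day.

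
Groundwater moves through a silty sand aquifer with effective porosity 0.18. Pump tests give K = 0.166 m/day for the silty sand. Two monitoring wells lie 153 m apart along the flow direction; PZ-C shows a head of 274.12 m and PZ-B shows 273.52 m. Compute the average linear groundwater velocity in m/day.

Hydraulic gradient i = (274.12 − 273.52) / 153 = 0.6 / 153 = 0.003922.
Darcy flux q = K · i = 0.1660 × 0.003922 = 0.0006510 m/day.
Seepage velocity v = q / n_e = 0.0006510 / 0.18 = 0.003617 m/day.

0.00362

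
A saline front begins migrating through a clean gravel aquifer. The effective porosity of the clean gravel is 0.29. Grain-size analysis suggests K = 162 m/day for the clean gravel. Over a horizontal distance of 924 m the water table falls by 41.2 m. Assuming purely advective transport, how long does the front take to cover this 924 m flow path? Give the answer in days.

Hydraulic gradient i = Δh / L = 41.2 / 924 = 0.04459.
Darcy flux q = K · i = 162.0 × 0.04459 = 7.223 m/day.
Seepage velocity v = q / n_e = 7.223 / 0.29 = 24.91 m/day.
Travel time t = L / v = 924 / 24.91 = 37.10 days.

37.1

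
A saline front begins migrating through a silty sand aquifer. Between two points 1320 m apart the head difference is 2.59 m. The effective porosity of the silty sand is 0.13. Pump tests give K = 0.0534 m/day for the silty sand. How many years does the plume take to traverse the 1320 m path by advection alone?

4480

Hydraulic gradient i = Δh / L = 2.59 / 1320 = 0.001962.
Darcy flux q = K · i = 0.05340 × 0.001962 = 0.0001048 m/day.
Seepage velocity v = q / n_e = 0.0001048 / 0.13 = 0.0008060 m/day.
Travel time t = L / v = 1320 / 0.0008060 = 1.638e+06 days = 4484 years.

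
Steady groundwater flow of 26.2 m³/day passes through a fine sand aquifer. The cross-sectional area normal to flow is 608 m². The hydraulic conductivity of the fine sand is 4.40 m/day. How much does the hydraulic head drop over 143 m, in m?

From Q = K·A·i, i = Q / (K·A) = 26.2 / (4.400 × 608.0) = 0.009794.
Head loss Δh = i · L = 0.009794 × 143 = 1.400 m.

1.40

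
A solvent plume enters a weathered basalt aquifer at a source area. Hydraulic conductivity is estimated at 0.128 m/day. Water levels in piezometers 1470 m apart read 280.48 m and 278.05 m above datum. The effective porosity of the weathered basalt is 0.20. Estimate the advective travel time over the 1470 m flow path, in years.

Hydraulic gradient i = (280.48 − 278.05) / 1470 = 2.43 / 1470 = 0.001653.
Darcy flux q = K · i = 0.1280 × 0.001653 = 0.0002116 m/day.
Seepage velocity v = q / n_e = 0.0002116 / 0.20 = 0.001058 m/day.
Travel time t = L / v = 1470 / 0.001058 = 1.389e+06 days = 3804 years.

3800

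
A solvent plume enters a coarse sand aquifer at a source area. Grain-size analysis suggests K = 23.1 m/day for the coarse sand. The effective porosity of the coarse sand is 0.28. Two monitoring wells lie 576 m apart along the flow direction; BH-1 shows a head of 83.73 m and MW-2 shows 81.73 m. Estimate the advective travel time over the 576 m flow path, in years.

5.51

Hydraulic gradient i = (83.73 − 81.73) / 576 = 2 / 576 = 0.003472.
Darcy flux q = K · i = 23.10 × 0.003472 = 0.08021 m/day.
Seepage velocity v = q / n_e = 0.08021 / 0.28 = 0.2865 m/day.
Travel time t = L / v = 576 / 0.2865 = 2011 days = 5.505 years.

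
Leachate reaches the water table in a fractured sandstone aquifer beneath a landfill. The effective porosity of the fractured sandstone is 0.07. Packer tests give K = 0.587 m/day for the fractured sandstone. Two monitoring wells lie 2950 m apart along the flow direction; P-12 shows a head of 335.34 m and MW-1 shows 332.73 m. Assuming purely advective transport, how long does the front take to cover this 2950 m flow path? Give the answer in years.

Hydraulic gradient i = (335.34 − 332.73) / 2950 = 2.61 / 2950 = 0.0008847.
Darcy flux q = K · i = 0.5870 × 0.0008847 = 0.0005193 m/day.
Seepage velocity v = q / n_e = 0.0005193 / 0.07 = 0.007419 m/day.
Travel time t = L / v = 2950 / 0.007419 = 3.976e+05 days = 1089 years.

1090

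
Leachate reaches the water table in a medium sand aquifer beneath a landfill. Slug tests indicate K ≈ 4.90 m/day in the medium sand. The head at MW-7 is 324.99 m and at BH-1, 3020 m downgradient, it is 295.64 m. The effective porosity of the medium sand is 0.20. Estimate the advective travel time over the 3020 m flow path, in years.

34.7

Hydraulic gradient i = (324.99 − 295.64) / 3020 = 29.35 / 3020 = 0.009719.
Darcy flux q = K · i = 4.900 × 0.009719 = 0.04762 m/day.
Seepage velocity v = q / n_e = 0.04762 / 0.20 = 0.2381 m/day.
Travel time t = L / v = 3020 / 0.2381 = 12684 days = 34.73 years.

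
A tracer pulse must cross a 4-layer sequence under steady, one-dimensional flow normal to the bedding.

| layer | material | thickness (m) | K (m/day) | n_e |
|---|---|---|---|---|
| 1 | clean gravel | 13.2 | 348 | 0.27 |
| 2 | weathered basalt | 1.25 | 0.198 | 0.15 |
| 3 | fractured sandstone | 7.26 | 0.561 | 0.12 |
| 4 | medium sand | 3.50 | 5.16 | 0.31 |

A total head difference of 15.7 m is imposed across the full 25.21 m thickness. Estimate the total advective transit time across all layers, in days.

7.26

With flow normal to the layers, continuity requires the same specific discharge q through every layer.
Σ(b_i/K_i) = 13.2/348 + 1.25/0.198 + 7.26/0.561 + 3.50/5.16 = 19.97 d.
q = Δh / Σ(b_i/K_i) = 15.7 / 19.97 = 0.7862 m/day.
In each layer the seepage velocity is v_i = q/n_i, so the layer transit time is t_i = b_i·n_i / q:
  layer 1 (clean gravel): t_1 = 13.2 × 0.27 / 0.7862 = 4.533 d
  layer 2 (weathered basalt): t_2 = 1.25 × 0.15 / 0.7862 = 0.2385 d
  layer 3 (fractured sandstone): t_3 = 7.26 × 0.12 / 0.7862 = 1.108 d
  layer 4 (medium sand): t_4 = 3.50 × 0.31 / 0.7862 = 1.380 d
Total t = Σ t_i = 7.260 days.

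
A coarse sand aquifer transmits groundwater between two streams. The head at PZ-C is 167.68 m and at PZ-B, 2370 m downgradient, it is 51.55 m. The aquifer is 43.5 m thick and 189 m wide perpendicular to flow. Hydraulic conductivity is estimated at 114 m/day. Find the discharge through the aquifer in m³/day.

Cross-sectional area A = 189 × 43.5 = 8222 m².
Hydraulic gradient i = (167.68 − 51.55) / 2370 = 116.13 / 2370 = 0.04900.
Darcy's law: Q = K · A · i = 114.0 × 8222 × 0.04900 = 45925 m³/day.

45900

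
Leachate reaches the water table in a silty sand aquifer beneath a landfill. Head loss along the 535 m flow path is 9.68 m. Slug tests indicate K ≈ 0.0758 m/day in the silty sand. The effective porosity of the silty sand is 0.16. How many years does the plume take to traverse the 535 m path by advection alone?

171

Hydraulic gradient i = Δh / L = 9.68 / 535 = 0.01809.
Darcy flux q = K · i = 0.07580 × 0.01809 = 0.001371 m/day.
Seepage velocity v = q / n_e = 0.001371 / 0.16 = 0.008572 m/day.
Travel time t = L / v = 535 / 0.008572 = 62414 days = 170.9 years.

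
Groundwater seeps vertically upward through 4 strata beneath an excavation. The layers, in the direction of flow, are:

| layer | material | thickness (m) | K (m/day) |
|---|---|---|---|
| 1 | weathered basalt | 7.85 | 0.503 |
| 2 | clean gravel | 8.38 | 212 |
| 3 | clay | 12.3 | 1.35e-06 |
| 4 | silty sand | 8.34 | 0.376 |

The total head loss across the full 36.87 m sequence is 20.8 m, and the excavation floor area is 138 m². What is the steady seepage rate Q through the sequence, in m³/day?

0.000315

Flow is perpendicular to layering, so the layers act in series and the equivalent K is the thickness-weighted harmonic mean.
Total thickness L = 7.85 + 8.38 + 12.3 + 8.34 = 36.87 m.
Σ(b_i/K_i) = 7.85/0.503 + 8.38/212 + 12.3/1.35e-06 + 8.34/0.376 = 9.111e+06 d.
K_eq = L / Σ(b_i/K_i) = 36.87 / 9.111e+06 = 4.047e-06 m/day.
Q = K_eq · A · (Δh/L) = 4.047e-06 × 138 × (20.8/36.87) = 0.0003150 m³/day.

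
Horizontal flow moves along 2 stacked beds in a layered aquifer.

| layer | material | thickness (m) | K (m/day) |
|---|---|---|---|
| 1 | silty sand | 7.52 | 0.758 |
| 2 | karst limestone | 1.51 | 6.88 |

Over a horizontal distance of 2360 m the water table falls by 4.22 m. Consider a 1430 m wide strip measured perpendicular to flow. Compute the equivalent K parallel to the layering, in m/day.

1.78

Flow is parallel to layering, so each bed carries its own Darcy discharge and the transmissivities add.
Σ(K_i·b_i) = 0.758×7.52 + 6.88×1.51 = 16.09 m²/day.
Total thickness b = 9.030 m, so K_eq = Σ(K_i·b_i)/b = 1.782 m/day.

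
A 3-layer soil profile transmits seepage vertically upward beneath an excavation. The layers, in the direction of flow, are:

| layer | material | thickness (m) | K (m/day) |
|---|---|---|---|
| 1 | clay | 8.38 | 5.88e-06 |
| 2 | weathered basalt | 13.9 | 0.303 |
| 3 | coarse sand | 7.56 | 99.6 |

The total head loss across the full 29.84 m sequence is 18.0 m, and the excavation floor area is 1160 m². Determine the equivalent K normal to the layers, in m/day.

2.09e-05

Flow is perpendicular to layering, so the layers act in series and the equivalent K is the thickness-weighted harmonic mean.
Total thickness L = 8.38 + 13.9 + 7.56 = 29.84 m.
Σ(b_i/K_i) = 8.38/5.88e-06 + 13.9/0.303 + 7.56/99.6 = 1.425e+06 d.
K_eq = L / Σ(b_i/K_i) = 29.84 / 1.425e+06 = 2.094e-05 m/day.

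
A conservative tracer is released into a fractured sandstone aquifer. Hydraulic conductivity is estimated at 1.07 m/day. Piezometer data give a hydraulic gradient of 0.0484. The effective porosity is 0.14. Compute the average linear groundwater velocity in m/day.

0.370

Hydraulic gradient i = 0.0484.
Darcy flux q = K · i = 1.070 × 0.04840 = 0.05179 m/day.
Seepage velocity v = q / n_e = 0.05179 / 0.14 = 0.3699 m/day.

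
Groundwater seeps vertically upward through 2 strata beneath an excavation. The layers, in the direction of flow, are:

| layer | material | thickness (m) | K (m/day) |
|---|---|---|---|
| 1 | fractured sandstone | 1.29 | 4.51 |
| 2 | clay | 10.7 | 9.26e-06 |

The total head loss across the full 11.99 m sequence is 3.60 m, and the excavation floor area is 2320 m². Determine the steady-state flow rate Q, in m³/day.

Flow is perpendicular to layering, so the layers act in series and the equivalent K is the thickness-weighted harmonic mean.
Total thickness L = 1.29 + 10.7 = 11.99 m.
Σ(b_i/K_i) = 1.29/4.51 + 10.7/9.26e-06 = 1.156e+06 d.
K_eq = L / Σ(b_i/K_i) = 11.99 / 1.156e+06 = 1.038e-05 m/day.
Q = K_eq · A · (Δh/L) = 1.038e-05 × 2320 × (3.60/11.99) = 0.007228 m³/day.

0.00723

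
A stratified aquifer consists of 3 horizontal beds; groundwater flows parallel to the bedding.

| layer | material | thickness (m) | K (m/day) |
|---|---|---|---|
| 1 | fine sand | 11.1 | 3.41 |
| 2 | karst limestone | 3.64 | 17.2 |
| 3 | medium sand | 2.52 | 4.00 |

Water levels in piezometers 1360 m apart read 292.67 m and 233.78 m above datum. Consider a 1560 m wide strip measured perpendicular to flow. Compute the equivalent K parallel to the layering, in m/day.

Flow is parallel to layering, so each bed carries its own Darcy discharge and the transmissivities add.
Σ(K_i·b_i) = 3.41×11.1 + 17.2×3.64 + 4.00×2.52 = 110.5 m²/day.
Total thickness b = 17.26 m, so K_eq = Σ(K_i·b_i)/b = 6.404 m/day.

6.40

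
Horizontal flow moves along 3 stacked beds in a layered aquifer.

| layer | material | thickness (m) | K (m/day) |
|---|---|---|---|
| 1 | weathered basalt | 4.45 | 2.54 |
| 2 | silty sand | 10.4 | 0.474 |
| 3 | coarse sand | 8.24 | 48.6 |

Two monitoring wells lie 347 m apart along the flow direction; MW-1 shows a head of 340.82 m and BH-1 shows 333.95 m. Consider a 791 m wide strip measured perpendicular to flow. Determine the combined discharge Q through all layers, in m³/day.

6530

Flow is parallel to layering, so each bed carries its own Darcy discharge and the transmissivities add.
Σ(K_i·b_i) = 2.54×4.45 + 0.474×10.4 + 48.6×8.24 = 416.7 m²/day.
Hydraulic gradient i = (340.82 − 333.95) / 347 = 6.87 / 347 = 0.01980.
Q = Σ(K_i·b_i) · W · i = 416.7 × 791 × 0.01980 = 6526 m³/day.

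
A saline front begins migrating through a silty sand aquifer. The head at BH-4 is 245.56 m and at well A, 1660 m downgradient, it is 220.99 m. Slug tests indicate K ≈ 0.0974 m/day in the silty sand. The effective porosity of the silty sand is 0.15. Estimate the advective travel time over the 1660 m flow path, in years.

Hydraulic gradient i = (245.56 − 220.99) / 1660 = 24.57 / 1660 = 0.01480.
Darcy flux q = K · i = 0.09740 × 0.01480 = 0.001442 m/day.
Seepage velocity v = q / n_e = 0.001442 / 0.15 = 0.009611 m/day.
Travel time t = L / v = 1660 / 0.009611 = 1.727e+05 days = 472.9 years.

473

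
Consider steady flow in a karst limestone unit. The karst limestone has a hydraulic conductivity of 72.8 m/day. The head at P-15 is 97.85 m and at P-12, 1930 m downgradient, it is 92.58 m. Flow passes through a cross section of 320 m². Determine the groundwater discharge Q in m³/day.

Hydraulic gradient i = (97.85 − 92.58) / 1930 = 5.27 / 1930 = 0.002731.
Darcy's law: Q = K · A · i = 72.80 × 320.0 × 0.002731 = 63.61 m³/day.

63.6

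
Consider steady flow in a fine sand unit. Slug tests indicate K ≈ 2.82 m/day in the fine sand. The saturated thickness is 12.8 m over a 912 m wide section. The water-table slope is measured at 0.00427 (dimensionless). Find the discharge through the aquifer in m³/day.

141

Cross-sectional area A = 912 × 12.8 = 11674 m².
Hydraulic gradient i = 0.00427.
Darcy's law: Q = K · A · i = 2.820 × 11674 × 0.004270 = 140.6 m³/day.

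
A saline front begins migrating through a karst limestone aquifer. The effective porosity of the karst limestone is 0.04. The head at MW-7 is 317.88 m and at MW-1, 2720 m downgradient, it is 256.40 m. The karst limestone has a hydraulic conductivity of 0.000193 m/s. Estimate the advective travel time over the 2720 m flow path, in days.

289

Convert K: 0.000193 m/s × 86400 = 16.68 m/day.
Hydraulic gradient i = (317.88 − 256.40) / 2720 = 61.48 / 2720 = 0.02260.
Darcy flux q = K · i = 16.68 × 0.02260 = 0.3769 m/day.
Seepage velocity v = q / n_e = 0.3769 / 0.04 = 9.423 m/day.
Travel time t = L / v = 2720 / 9.423 = 288.7 days.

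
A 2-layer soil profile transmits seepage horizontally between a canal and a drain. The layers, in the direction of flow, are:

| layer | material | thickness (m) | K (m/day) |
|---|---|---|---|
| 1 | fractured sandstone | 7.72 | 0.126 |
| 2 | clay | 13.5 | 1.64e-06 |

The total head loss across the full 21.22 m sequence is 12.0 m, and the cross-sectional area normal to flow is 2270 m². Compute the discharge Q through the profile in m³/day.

Flow is perpendicular to layering, so the layers act in series and the equivalent K is the thickness-weighted harmonic mean.
Total thickness L = 7.72 + 13.5 = 21.22 m.
Σ(b_i/K_i) = 7.72/0.126 + 13.5/1.64e-06 = 8.232e+06 d.
K_eq = L / Σ(b_i/K_i) = 21.22 / 8.232e+06 = 2.578e-06 m/day.
Q = K_eq · A · (Δh/L) = 2.578e-06 × 2270 × (12.0/21.22) = 0.003309 m³/day.

0.00331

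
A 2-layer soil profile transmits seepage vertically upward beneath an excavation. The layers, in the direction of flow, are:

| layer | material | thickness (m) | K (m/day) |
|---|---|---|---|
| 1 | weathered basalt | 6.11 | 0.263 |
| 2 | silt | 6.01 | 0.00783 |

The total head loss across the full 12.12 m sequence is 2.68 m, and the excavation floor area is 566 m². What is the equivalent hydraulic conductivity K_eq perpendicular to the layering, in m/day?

Flow is perpendicular to layering, so the layers act in series and the equivalent K is the thickness-weighted harmonic mean.
Total thickness L = 6.11 + 6.01 = 12.12 m.
Σ(b_i/K_i) = 6.11/0.263 + 6.01/0.00783 = 790.8 d.
K_eq = L / Σ(b_i/K_i) = 12.12 / 790.8 = 0.01533 m/day.

0.0153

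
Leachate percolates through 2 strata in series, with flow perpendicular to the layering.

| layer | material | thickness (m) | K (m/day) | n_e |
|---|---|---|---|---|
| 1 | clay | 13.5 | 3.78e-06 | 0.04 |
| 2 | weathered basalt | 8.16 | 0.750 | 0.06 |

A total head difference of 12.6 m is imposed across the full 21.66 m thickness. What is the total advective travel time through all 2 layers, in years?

With flow normal to the layers, continuity requires the same specific discharge q through every layer.
Σ(b_i/K_i) = 13.5/3.78e-06 + 8.16/0.750 = 3.571e+06 d.
q = Δh / Σ(b_i/K_i) = 12.6 / 3.571e+06 = 3.528e-06 m/day.
In each layer the seepage velocity is v_i = q/n_i, so the layer transit time is t_i = b_i·n_i / q:
  layer 1 (clay): t_1 = 13.5 × 0.04 / 3.528e-06 = 1.531e+05 d
  layer 2 (weathered basalt): t_2 = 8.16 × 0.06 / 3.528e-06 = 1.388e+05 d
Total t = Σ t_i = 2.918e+05 days = 799.0 years.

799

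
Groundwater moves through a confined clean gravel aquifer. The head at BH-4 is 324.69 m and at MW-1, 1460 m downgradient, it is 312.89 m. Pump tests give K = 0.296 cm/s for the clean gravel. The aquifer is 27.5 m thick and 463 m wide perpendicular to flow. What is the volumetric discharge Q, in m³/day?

Convert K: 0.296 cm/s × 864 = 255.7 m/day.
Cross-sectional area A = 463 × 27.5 = 12732 m².
Hydraulic gradient i = (324.69 − 312.89) / 1460 = 11.8 / 1460 = 0.008082.
Darcy's law: Q = K · A · i = 255.7 × 12732 × 0.008082 = 26318 m³/day.

26300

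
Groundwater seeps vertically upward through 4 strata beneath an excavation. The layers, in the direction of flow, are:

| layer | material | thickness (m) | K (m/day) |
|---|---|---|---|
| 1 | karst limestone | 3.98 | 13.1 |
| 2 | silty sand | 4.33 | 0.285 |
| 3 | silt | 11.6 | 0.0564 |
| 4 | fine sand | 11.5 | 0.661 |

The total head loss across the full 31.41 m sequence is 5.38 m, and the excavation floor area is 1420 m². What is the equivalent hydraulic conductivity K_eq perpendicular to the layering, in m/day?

Flow is perpendicular to layering, so the layers act in series and the equivalent K is the thickness-weighted harmonic mean.
Total thickness L = 3.98 + 4.33 + 11.6 + 11.5 = 31.41 m.
Σ(b_i/K_i) = 3.98/13.1 + 4.33/0.285 + 11.6/0.0564 + 11.5/0.661 = 238.6 d.
K_eq = L / Σ(b_i/K_i) = 31.41 / 238.6 = 0.1317 m/day.

0.132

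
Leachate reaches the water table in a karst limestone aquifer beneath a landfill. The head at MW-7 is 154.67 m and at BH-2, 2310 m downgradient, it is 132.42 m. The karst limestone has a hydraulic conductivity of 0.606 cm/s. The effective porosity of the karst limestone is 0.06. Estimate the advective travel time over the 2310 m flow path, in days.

27.5

Convert K: 0.606 cm/s × 864 = 523.6 m/day.
Hydraulic gradient i = (154.67 − 132.42) / 2310 = 22.25 / 2310 = 0.009632.
Darcy flux q = K · i = 523.6 × 0.009632 = 5.043 m/day.
Seepage velocity v = q / n_e = 5.043 / 0.06 = 84.05 m/day.
Travel time t = L / v = 2310 / 84.05 = 27.48 days.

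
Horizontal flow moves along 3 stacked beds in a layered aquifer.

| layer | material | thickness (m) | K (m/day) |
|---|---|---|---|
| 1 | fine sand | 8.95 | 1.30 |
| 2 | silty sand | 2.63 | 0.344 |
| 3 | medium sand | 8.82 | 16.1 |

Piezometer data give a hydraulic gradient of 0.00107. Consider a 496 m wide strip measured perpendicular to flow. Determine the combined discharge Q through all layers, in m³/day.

Flow is parallel to layering, so each bed carries its own Darcy discharge and the transmissivities add.
Σ(K_i·b_i) = 1.30×8.95 + 0.344×2.63 + 16.1×8.82 = 154.5 m²/day.
Hydraulic gradient i = 0.00107.
Q = Σ(K_i·b_i) · W · i = 154.5 × 496 × 0.001070 = 82.02 m³/day.

82.0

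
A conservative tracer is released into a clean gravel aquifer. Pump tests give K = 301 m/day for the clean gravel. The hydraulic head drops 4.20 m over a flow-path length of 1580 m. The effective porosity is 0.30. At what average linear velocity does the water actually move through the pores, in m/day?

2.67

Hydraulic gradient i = Δh / L = 4.20 / 1580 = 0.002658.
Darcy flux q = K · i = 301.0 × 0.002658 = 0.8001 m/day.
Seepage velocity v = q / n_e = 0.8001 / 0.30 = 2.667 m/day.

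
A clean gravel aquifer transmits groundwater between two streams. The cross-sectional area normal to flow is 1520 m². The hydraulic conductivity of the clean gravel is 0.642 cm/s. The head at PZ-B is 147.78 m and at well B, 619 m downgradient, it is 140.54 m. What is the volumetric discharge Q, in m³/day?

9860

Convert K: 0.642 cm/s × 864 = 554.7 m/day.
Hydraulic gradient i = (147.78 − 140.54) / 619 = 7.24 / 619 = 0.01170.
Darcy's law: Q = K · A · i = 554.7 × 1520 × 0.01170 = 9861 m³/day.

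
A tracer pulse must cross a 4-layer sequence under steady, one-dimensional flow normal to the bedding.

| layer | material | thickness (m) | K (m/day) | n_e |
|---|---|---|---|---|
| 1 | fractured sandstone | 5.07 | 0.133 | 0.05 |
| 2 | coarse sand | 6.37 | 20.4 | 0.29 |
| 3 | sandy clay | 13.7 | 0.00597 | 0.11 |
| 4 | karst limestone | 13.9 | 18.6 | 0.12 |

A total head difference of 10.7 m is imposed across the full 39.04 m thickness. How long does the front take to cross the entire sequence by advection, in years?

With flow normal to the layers, continuity requires the same specific discharge q through every layer.
Σ(b_i/K_i) = 5.07/0.133 + 6.37/20.4 + 13.7/0.00597 + 13.9/18.6 = 2334 d.
q = Δh / Σ(b_i/K_i) = 10.7 / 2334 = 0.004584 m/day.
In each layer the seepage velocity is v_i = q/n_i, so the layer transit time is t_i = b_i·n_i / q:
  layer 1 (fractured sandstone): t_1 = 5.07 × 0.05 / 0.004584 = 55.30 d
  layer 2 (coarse sand): t_2 = 6.37 × 0.29 / 0.004584 = 403.0 d
  layer 3 (sandy clay): t_3 = 13.7 × 0.11 / 0.004584 = 328.7 d
  layer 4 (karst limestone): t_4 = 13.9 × 0.12 / 0.004584 = 363.8 d
Total t = Σ t_i = 1151 days = 3.151 years.

3.15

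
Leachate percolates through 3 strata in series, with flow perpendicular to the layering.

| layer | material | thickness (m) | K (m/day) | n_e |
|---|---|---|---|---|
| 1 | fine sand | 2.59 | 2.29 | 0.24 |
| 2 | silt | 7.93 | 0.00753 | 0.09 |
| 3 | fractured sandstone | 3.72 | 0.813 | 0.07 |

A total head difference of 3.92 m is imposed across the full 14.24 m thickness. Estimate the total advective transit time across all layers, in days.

431

With flow normal to the layers, continuity requires the same specific discharge q through every layer.
Σ(b_i/K_i) = 2.59/2.29 + 7.93/0.00753 + 3.72/0.813 = 1059 d.
q = Δh / Σ(b_i/K_i) = 3.92 / 1059 = 0.003702 m/day.
In each layer the seepage velocity is v_i = q/n_i, so the layer transit time is t_i = b_i·n_i / q:
  layer 1 (fine sand): t_1 = 2.59 × 0.24 / 0.003702 = 167.9 d
  layer 2 (silt): t_2 = 7.93 × 0.09 / 0.003702 = 192.8 d
  layer 3 (fractured sandstone): t_3 = 3.72 × 0.07 / 0.003702 = 70.34 d
Total t = Σ t_i = 431.0 days.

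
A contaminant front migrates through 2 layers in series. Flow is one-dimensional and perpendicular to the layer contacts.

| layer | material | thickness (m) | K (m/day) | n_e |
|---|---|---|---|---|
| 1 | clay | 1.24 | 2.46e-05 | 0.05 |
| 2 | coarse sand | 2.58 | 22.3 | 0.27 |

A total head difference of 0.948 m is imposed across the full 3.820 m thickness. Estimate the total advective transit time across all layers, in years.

With flow normal to the layers, continuity requires the same specific discharge q through every layer.
Σ(b_i/K_i) = 1.24/2.46e-05 + 2.58/22.3 = 50407 d.
q = Δh / Σ(b_i/K_i) = 0.948 / 50407 = 1.881e-05 m/day.
In each layer the seepage velocity is v_i = q/n_i, so the layer transit time is t_i = b_i·n_i / q:
  layer 1 (clay): t_1 = 1.24 × 0.05 / 1.881e-05 = 3297 d
  layer 2 (coarse sand): t_2 = 2.58 × 0.27 / 1.881e-05 = 37039 d
Total t = Σ t_i = 40336 days = 110.4 years.

110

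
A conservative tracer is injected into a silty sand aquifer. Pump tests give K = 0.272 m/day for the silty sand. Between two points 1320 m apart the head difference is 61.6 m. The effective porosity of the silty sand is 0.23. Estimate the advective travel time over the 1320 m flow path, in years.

Hydraulic gradient i = Δh / L = 61.6 / 1320 = 0.04667.
Darcy flux q = K · i = 0.2720 × 0.04667 = 0.01269 m/day.
Seepage velocity v = q / n_e = 0.01269 / 0.23 = 0.05519 m/day.
Travel time t = L / v = 1320 / 0.05519 = 23918 days = 65.48 years.

65.5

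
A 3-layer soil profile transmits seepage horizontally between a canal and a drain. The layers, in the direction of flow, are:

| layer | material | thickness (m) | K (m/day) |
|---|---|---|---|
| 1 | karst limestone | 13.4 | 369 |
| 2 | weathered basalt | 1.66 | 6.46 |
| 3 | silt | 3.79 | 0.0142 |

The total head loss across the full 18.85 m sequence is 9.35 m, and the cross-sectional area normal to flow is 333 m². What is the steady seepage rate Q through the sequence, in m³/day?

11.7

Flow is perpendicular to layering, so the layers act in series and the equivalent K is the thickness-weighted harmonic mean.
Total thickness L = 13.4 + 1.66 + 3.79 = 18.85 m.
Σ(b_i/K_i) = 13.4/369 + 1.66/6.46 + 3.79/0.0142 = 267.2 d.
K_eq = L / Σ(b_i/K_i) = 18.85 / 267.2 = 0.07055 m/day.
Q = K_eq · A · (Δh/L) = 0.07055 × 333 × (9.35/18.85) = 11.65 m³/day.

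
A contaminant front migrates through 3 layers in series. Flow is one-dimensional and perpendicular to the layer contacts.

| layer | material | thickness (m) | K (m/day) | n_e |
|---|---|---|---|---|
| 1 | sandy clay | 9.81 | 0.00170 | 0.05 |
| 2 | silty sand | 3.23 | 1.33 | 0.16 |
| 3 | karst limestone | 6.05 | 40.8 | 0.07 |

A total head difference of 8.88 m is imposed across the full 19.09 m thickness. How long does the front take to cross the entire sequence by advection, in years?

With flow normal to the layers, continuity requires the same specific discharge q through every layer.
Σ(b_i/K_i) = 9.81/0.00170 + 3.23/1.33 + 6.05/40.8 = 5773 d.
q = Δh / Σ(b_i/K_i) = 8.88 / 5773 = 0.001538 m/day.
In each layer the seepage velocity is v_i = q/n_i, so the layer transit time is t_i = b_i·n_i / q:
  layer 1 (sandy clay): t_1 = 9.81 × 0.05 / 0.001538 = 318.9 d
  layer 2 (silty sand): t_2 = 3.23 × 0.16 / 0.001538 = 336.0 d
  layer 3 (karst limestone): t_3 = 6.05 × 0.07 / 0.001538 = 275.3 d
Total t = Σ t_i = 930.2 days = 2.547 years.

2.55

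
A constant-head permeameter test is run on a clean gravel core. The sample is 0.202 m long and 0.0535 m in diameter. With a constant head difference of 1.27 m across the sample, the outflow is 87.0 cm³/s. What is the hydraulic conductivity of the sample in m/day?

Cross-sectional area A = π·(d/2)² = π × (0.0535/2)² = 0.002248 m².
Convert discharge: 87.0 cm³/s = 8.700e-05 m³/s.
Darcy's law rearranged: K = Q·L / (A·Δh) = 8.700e-05 × 0.202 / (0.002248 × 1.27) = 0.006156 m/s = 531.8 m/day.

532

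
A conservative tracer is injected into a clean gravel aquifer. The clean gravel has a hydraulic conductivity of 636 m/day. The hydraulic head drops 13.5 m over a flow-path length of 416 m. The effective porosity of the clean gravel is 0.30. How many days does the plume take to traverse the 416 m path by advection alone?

Hydraulic gradient i = Δh / L = 13.5 / 416 = 0.03245.
Darcy flux q = K · i = 636.0 × 0.03245 = 20.64 m/day.
Seepage velocity v = q / n_e = 20.64 / 0.30 = 68.80 m/day.
Travel time t = L / v = 416 / 68.80 = 6.047 days.

6.05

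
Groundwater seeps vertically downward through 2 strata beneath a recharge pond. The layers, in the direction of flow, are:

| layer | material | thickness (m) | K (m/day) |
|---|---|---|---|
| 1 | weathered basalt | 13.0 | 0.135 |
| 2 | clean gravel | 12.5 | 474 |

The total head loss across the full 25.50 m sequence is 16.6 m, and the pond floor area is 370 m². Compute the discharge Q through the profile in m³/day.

Flow is perpendicular to layering, so the layers act in series and the equivalent K is the thickness-weighted harmonic mean.
Total thickness L = 13.0 + 12.5 = 25.50 m.
Σ(b_i/K_i) = 13.0/0.135 + 12.5/474 = 96.32 d.
K_eq = L / Σ(b_i/K_i) = 25.50 / 96.32 = 0.2647 m/day.
Q = K_eq · A · (Δh/L) = 0.2647 × 370 × (16.6/25.50) = 63.76 m³/day.

63.8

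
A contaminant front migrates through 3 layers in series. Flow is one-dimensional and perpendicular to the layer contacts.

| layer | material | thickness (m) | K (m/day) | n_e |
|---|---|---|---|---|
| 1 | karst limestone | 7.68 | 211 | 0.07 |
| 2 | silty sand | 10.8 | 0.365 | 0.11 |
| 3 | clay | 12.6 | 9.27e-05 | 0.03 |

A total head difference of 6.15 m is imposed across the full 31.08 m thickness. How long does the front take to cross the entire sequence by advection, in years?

127

With flow normal to the layers, continuity requires the same specific discharge q through every layer.
Σ(b_i/K_i) = 7.68/211 + 10.8/0.365 + 12.6/9.27e-05 = 1.360e+05 d.
q = Δh / Σ(b_i/K_i) = 6.15 / 1.360e+05 = 4.524e-05 m/day.
In each layer the seepage velocity is v_i = q/n_i, so the layer transit time is t_i = b_i·n_i / q:
  layer 1 (karst limestone): t_1 = 7.68 × 0.07 / 4.524e-05 = 11884 d
  layer 2 (silty sand): t_2 = 10.8 × 0.11 / 4.524e-05 = 26262 d
  layer 3 (clay): t_3 = 12.6 × 0.03 / 4.524e-05 = 8356 d
Total t = Σ t_i = 46502 days = 127.3 years.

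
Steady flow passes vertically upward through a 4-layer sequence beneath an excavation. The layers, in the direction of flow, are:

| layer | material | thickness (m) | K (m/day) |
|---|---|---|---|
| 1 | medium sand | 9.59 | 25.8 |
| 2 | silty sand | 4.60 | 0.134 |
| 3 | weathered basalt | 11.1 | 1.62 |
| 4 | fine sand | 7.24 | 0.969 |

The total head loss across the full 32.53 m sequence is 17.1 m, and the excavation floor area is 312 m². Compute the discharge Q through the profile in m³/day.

109

Flow is perpendicular to layering, so the layers act in series and the equivalent K is the thickness-weighted harmonic mean.
Total thickness L = 9.59 + 4.60 + 11.1 + 7.24 = 32.53 m.
Σ(b_i/K_i) = 9.59/25.8 + 4.60/0.134 + 11.1/1.62 + 7.24/0.969 = 49.02 d.
K_eq = L / Σ(b_i/K_i) = 32.53 / 49.02 = 0.6636 m/day.
Q = K_eq · A · (Δh/L) = 0.6636 × 312 × (17.1/32.53) = 108.8 m³/day.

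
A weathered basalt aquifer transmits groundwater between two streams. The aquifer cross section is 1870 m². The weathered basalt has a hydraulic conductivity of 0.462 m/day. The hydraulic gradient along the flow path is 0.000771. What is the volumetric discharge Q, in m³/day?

Hydraulic gradient i = 0.000771.
Darcy's law: Q = K · A · i = 0.4620 × 1870 × 0.0007710 = 0.6661 m³/day.

0.666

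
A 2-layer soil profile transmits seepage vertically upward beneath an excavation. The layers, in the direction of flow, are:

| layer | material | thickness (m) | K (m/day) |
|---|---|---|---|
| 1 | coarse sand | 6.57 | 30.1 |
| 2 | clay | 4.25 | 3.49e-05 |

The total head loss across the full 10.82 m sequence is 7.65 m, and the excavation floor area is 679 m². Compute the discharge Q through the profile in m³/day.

Flow is perpendicular to layering, so the layers act in series and the equivalent K is the thickness-weighted harmonic mean.
Total thickness L = 6.57 + 4.25 = 10.82 m.
Σ(b_i/K_i) = 6.57/30.1 + 4.25/3.49e-05 = 1.218e+05 d.
K_eq = L / Σ(b_i/K_i) = 10.82 / 1.218e+05 = 8.885e-05 m/day.
Q = K_eq · A · (Δh/L) = 8.885e-05 × 679 × (7.65/10.82) = 0.04265 m³/day.

0.0427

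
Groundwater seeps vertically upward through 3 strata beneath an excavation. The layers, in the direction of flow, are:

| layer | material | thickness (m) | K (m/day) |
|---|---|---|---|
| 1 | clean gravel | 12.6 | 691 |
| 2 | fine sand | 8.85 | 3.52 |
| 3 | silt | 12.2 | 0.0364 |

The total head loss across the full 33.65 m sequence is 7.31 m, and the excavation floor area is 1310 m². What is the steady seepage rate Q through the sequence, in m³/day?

Flow is perpendicular to layering, so the layers act in series and the equivalent K is the thickness-weighted harmonic mean.
Total thickness L = 12.6 + 8.85 + 12.2 = 33.65 m.
Σ(b_i/K_i) = 12.6/691 + 8.85/3.52 + 12.2/0.0364 = 337.7 d.
K_eq = L / Σ(b_i/K_i) = 33.65 / 337.7 = 0.09965 m/day.
Q = K_eq · A · (Δh/L) = 0.09965 × 1310 × (7.31/33.65) = 28.36 m³/day.

28.4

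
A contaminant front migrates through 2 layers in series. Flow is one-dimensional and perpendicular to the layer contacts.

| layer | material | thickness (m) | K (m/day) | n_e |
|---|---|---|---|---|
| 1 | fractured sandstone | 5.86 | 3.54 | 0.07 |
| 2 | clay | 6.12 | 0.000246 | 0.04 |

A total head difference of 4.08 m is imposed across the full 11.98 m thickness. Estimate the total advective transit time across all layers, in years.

With flow normal to the layers, continuity requires the same specific discharge q through every layer.
Σ(b_i/K_i) = 5.86/3.54 + 6.12/0.000246 = 24880 d.
q = Δh / Σ(b_i/K_i) = 4.08 / 24880 = 0.0001640 m/day.
In each layer the seepage velocity is v_i = q/n_i, so the layer transit time is t_i = b_i·n_i / q:
  layer 1 (fractured sandstone): t_1 = 5.86 × 0.07 / 0.0001640 = 2501 d
  layer 2 (clay): t_2 = 6.12 × 0.04 / 0.0001640 = 1493 d
Total t = Σ t_i = 3994 days = 10.94 years.

10.9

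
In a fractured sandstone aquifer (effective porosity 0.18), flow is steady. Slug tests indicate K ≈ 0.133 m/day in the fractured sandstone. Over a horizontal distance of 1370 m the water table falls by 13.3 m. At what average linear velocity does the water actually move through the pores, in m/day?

Hydraulic gradient i = Δh / L = 13.3 / 1370 = 0.009708.
Darcy flux q = K · i = 0.1330 × 0.009708 = 0.001291 m/day.
Seepage velocity v = q / n_e = 0.001291 / 0.18 = 0.007173 m/day.

0.00717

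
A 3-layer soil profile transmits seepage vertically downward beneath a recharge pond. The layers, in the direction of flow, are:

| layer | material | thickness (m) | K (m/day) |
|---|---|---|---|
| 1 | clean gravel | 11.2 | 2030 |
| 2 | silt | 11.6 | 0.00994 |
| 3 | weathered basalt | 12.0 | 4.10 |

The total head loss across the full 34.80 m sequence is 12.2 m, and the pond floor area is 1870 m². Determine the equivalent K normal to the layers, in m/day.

0.0297

Flow is perpendicular to layering, so the layers act in series and the equivalent K is the thickness-weighted harmonic mean.
Total thickness L = 11.2 + 11.6 + 12.0 = 34.80 m.
Σ(b_i/K_i) = 11.2/2030 + 11.6/0.00994 + 12.0/4.10 = 1170 d.
K_eq = L / Σ(b_i/K_i) = 34.80 / 1170 = 0.02975 m/day.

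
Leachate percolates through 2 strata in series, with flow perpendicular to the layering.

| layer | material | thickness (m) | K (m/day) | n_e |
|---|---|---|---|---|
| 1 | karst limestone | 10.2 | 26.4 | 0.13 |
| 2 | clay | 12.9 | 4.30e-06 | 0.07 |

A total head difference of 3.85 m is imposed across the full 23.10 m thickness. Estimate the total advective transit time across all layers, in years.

4760

With flow normal to the layers, continuity requires the same specific discharge q through every layer.
Σ(b_i/K_i) = 10.2/26.4 + 12.9/4.30e-06 = 3.000e+06 d.
q = Δh / Σ(b_i/K_i) = 3.85 / 3.000e+06 = 1.283e-06 m/day.
In each layer the seepage velocity is v_i = q/n_i, so the layer transit time is t_i = b_i·n_i / q:
  layer 1 (karst limestone): t_1 = 10.2 × 0.13 / 1.283e-06 = 1.033e+06 d
  layer 2 (clay): t_2 = 12.9 × 0.07 / 1.283e-06 = 7.036e+05 d
Total t = Σ t_i = 1.737e+06 days = 4755 years.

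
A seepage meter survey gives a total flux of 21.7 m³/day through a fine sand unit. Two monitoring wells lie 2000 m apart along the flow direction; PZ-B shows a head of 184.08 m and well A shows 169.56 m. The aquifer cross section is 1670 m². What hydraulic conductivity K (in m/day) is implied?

Hydraulic gradient i = (184.08 − 169.56) / 2000 = 14.52 / 2000 = 0.007260.
From Q = K·A·i, K = Q / (A·i) = 21.7 / (1670 × 0.007260) = 1.790 m/day.

1.79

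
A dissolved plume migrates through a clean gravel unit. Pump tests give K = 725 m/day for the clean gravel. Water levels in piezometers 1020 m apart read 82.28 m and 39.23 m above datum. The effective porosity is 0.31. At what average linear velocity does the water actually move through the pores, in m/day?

98.7

Hydraulic gradient i = (82.28 − 39.23) / 1020 = 43.05 / 1020 = 0.04221.
Darcy flux q = K · i = 725.0 × 0.04221 = 30.60 m/day.
Seepage velocity v = q / n_e = 30.60 / 0.31 = 98.71 m/day.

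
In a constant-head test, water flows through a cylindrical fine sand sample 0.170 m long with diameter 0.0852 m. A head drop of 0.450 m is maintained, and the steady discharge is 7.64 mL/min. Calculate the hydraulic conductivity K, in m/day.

0.729

Cross-sectional area A = π·(d/2)² = π × (0.0852/2)² = 0.005701 m².
Convert discharge: 7.64 mL/min = 1.273e-07 m³/s.
Darcy's law rearranged: K = Q·L / (A·Δh) = 1.273e-07 × 0.170 / (0.005701 × 0.450) = 8.437e-06 m/s = 0.7290 m/day.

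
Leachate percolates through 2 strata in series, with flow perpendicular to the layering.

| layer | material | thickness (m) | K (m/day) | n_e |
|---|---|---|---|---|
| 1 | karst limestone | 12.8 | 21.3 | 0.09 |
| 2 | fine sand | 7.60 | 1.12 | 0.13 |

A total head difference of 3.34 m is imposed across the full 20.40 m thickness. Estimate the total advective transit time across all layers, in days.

4.73

With flow normal to the layers, continuity requires the same specific discharge q through every layer.
Σ(b_i/K_i) = 12.8/21.3 + 7.60/1.12 = 7.387 d.
q = Δh / Σ(b_i/K_i) = 3.34 / 7.387 = 0.4522 m/day.
In each layer the seepage velocity is v_i = q/n_i, so the layer transit time is t_i = b_i·n_i / q:
  layer 1 (karst limestone): t_1 = 12.8 × 0.09 / 0.4522 = 2.548 d
  layer 2 (fine sand): t_2 = 7.60 × 0.13 / 0.4522 = 2.185 d
Total t = Σ t_i = 4.733 days.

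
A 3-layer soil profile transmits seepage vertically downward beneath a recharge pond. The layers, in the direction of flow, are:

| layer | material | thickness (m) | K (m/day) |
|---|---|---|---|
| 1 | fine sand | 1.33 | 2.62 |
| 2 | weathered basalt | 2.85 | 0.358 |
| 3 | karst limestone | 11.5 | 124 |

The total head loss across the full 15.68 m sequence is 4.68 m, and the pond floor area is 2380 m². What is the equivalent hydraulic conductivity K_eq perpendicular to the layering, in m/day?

1.83

Flow is perpendicular to layering, so the layers act in series and the equivalent K is the thickness-weighted harmonic mean.
Total thickness L = 1.33 + 2.85 + 11.5 = 15.68 m.
Σ(b_i/K_i) = 1.33/2.62 + 2.85/0.358 + 11.5/124 = 8.561 d.
K_eq = L / Σ(b_i/K_i) = 15.68 / 8.561 = 1.832 m/day.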